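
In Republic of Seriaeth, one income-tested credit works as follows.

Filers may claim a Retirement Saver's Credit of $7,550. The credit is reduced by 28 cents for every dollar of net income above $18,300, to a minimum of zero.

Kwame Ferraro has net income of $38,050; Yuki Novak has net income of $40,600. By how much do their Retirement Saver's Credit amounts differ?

Kwame ($38,050): Retirement Saver's Credit: 28% of the $19,750 excess over $18,300 is $5,530; credit = $7,550 − $5,530 = $2,020.
Yuki ($40,600): Retirement Saver's Credit: 28% of the $22,300 excess over $18,300 is $6,244; credit = $7,550 − $6,244 = $1,306.
Difference: |$2,020 − $1,306| = $714.

$714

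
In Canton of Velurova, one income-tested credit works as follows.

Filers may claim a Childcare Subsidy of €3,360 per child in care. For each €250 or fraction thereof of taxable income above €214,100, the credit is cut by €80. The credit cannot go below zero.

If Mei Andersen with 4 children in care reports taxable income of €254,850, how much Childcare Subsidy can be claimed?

Childcare Subsidy: base = 4 × €3,360 = €13,440. income exceeds €214,100 by €40,750, which is 163 full-or-partial €250 increments; reduction = 163 × €80 = €13,040, leaving €400.

€400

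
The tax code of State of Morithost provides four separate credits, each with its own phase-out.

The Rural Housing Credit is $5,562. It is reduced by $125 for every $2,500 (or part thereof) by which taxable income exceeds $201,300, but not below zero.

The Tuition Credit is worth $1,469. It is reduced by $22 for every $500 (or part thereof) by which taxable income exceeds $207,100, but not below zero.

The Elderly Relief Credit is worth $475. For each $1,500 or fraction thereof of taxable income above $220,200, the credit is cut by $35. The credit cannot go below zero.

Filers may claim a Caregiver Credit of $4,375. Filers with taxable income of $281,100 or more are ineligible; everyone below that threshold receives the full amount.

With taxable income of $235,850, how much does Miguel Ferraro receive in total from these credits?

$8,470

Rural Housing Credit: income exceeds $201,300 by $34,550, which is 14 full-or-partial $2,500 increments; reduction = 14 × $125 = $1,750, leaving $3,812.
Tuition Credit: income exceeds $207,100 by $28,750, which is 58 full-or-partial $500 increments; reduction = 58 × $22 = $1,276, leaving $193.
Elderly Relief Credit: income exceeds $220,200 by $15,650, which is 11 full-or-partial $1,500 increments; reduction = 11 × $35 = $385, leaving $90.
Caregiver Credit: $235,850 is below the $281,100 cutoff, so the full $4,375 applies.
Total: $3,812 + $193 + $90 + $4,375 = $8,470.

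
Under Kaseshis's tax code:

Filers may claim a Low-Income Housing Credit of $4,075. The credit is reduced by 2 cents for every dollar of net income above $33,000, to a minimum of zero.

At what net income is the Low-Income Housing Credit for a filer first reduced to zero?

$236,750

The credit falls by 2% of each dollar above $33,000, so it reaches zero when the excess is $4,075 / 2% = $203,750: income = $33,000 + $203,750 = $236,750.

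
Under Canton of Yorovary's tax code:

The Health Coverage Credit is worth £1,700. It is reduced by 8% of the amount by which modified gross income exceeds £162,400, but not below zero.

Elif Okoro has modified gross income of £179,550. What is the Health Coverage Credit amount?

£328

Health Coverage Credit: 8% of the £17,150 excess over £162,400 is £1,372; credit = £1,700 − £1,372 = £328.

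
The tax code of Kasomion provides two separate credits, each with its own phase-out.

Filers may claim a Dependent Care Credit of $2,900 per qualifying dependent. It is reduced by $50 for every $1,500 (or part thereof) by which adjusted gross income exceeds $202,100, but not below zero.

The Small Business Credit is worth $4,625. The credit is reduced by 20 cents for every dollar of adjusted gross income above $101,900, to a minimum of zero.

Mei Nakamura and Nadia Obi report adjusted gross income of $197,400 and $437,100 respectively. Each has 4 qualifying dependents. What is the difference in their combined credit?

$7,850

Mei ($197,400): Dependent Care Credit: base = 4 × $2,900 = $11,600. $197,400 is at or below the $202,100 threshold, so the full $11,600 applies. Small Business Credit: 20% of the $95,500 excess over $101,900 is $19,100 ≥ base, so the credit is $0. total $11,600 + $0 = $11,600
Nadia ($437,100): Dependent Care Credit: base = 4 × $2,900 = $11,600. income exceeds $202,100 by $235,000, which is 157 full-or-partial $1,500 increments; reduction = 157 × $50 = $7,850, leaving $3,750. Small Business Credit: 20% of the $335,200 excess over $101,900 is $67,040 ≥ base, so the credit is $0. total $3,750 + $0 = $3,750
Difference: |$11,600 − $3,750| = $7,850.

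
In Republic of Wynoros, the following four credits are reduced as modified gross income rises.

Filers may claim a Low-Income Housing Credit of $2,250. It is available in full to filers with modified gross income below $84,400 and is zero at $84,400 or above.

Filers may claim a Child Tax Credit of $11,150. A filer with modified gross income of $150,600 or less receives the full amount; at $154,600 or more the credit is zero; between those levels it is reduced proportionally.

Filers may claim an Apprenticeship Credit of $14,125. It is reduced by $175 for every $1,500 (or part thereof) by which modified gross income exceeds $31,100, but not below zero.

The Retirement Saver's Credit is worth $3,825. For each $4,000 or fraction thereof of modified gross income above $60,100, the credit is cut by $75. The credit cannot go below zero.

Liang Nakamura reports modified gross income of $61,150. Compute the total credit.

$27,600

Low-Income Housing Credit: $61,150 is below the $84,400 cutoff, so the full $2,250 applies.
Child Tax Credit: $61,150 is at or below the $150,600 threshold, so the full $11,150 applies.
Apprenticeship Credit: income exceeds $31,100 by $30,050, which is 21 full-or-partial $1,500 increments; reduction = 21 × $175 = $3,675, leaving $10,450.
Retirement Saver's Credit: income exceeds $60,100 by $1,050, which is 1 full-or-partial $4,000 increment; reduction = 1 × $75 = $75, leaving $3,750.
Total: $2,250 + $11,150 + $10,450 + $3,750 = $27,600.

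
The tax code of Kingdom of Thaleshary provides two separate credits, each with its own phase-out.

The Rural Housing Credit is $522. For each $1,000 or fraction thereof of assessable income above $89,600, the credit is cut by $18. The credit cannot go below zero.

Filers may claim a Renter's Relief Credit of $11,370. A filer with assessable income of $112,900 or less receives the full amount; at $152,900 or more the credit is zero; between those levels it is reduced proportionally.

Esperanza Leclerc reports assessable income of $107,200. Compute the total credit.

$11,568

Rural Housing Credit: income exceeds $89,600 by $17,600, which is 18 full-or-partial $1,000 increments; reduction = 18 × $18 = $324, leaving $198.
Renter's Relief Credit: $107,200 is at or below the $112,900 threshold, so the full $11,370 applies.
Total: $198 + $11,370 = $11,568.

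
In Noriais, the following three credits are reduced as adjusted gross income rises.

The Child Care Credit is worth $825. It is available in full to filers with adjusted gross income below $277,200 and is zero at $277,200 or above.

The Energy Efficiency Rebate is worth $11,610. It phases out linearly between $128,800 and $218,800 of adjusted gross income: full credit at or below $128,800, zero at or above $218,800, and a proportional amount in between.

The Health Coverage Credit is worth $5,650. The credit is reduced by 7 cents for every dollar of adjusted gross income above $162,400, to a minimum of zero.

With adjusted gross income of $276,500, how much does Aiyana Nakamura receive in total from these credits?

$825

Child Care Credit: $276,500 is below the $277,200 cutoff, so the full $825 applies.
Energy Efficiency Rebate: $276,500 is at or above $218,800, so the credit is $0.
Health Coverage Credit: 7% of the $114,100 excess over $162,400 is $7,987 ≥ base, so the credit is $0.
Total: $825 + $0 + $0 = $825.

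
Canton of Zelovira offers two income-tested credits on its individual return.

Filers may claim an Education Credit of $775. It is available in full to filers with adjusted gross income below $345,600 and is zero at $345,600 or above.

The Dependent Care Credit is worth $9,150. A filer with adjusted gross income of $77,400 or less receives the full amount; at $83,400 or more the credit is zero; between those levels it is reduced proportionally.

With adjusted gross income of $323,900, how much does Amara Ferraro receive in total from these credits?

Education Credit: $323,900 is below the $345,600 cutoff, so the full $775 applies.
Dependent Care Credit: $323,900 is at or above $83,400, so the credit is $0.
Total: $775 + $0 = $775.

$775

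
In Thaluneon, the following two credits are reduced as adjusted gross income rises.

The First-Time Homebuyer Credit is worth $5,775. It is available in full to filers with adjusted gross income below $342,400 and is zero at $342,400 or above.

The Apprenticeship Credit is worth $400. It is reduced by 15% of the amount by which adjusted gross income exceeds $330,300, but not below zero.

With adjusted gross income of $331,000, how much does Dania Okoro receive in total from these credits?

First-Time Homebuyer Credit: $331,000 is below the $342,400 cutoff, so the full $5,775 applies.
Apprenticeship Credit: 15% of the $700 excess over $330,300 is $105; credit = $400 − $105 = $295.
Total: $5,775 + $295 = $6,070.

$6,070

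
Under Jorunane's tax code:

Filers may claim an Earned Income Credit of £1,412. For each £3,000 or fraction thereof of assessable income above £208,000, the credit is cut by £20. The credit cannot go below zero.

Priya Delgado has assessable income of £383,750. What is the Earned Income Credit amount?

Earned Income Credit: income exceeds £208,000 by £175,750, which is 59 full-or-partial £3,000 increments; reduction = 59 × £20 = £1,180, leaving £232.

£232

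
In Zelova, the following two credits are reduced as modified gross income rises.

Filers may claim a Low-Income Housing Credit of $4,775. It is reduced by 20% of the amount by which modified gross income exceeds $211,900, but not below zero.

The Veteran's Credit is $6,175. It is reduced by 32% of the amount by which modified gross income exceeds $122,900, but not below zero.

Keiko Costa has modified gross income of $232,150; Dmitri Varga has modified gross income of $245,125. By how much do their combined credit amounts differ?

$725

Keiko ($232,150): Low-Income Housing Credit: 20% of the $20,250 excess over $211,900 is $4,050; credit = $4,775 − $4,050 = $725. Veteran's Credit: 32% of the $109,250 excess over $122,900 is $34,960 ≥ base, so the credit is $0. total $725 + $0 = $725
Dmitri ($245,125): Low-Income Housing Credit: 20% of the $33,225 excess over $211,900 is $6,645 ≥ base, so the credit is $0. Veteran's Credit: 32% of the $122,225 excess over $122,900 is $39,112 ≥ base, so the credit is $0. total $0 + $0 = $0
Difference: |$725 − $0| = $725.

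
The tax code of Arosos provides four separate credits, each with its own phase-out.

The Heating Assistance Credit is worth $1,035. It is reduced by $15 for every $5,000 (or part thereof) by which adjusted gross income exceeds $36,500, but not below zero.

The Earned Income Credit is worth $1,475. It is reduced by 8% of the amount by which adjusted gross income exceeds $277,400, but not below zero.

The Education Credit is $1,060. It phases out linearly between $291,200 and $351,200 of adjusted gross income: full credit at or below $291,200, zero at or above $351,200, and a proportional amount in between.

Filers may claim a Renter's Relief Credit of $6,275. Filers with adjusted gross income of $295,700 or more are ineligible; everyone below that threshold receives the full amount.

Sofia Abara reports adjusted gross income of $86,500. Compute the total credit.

Heating Assistance Credit: income exceeds $36,500 by $50,000, which is 10 full-or-partial $5,000 increments; reduction = 10 × $15 = $150, leaving $885.
Earned Income Credit: $86,500 is at or below the $277,400 threshold, so the full $1,475 applies.
Education Credit: $86,500 is at or below the $291,200 threshold, so the full $1,060 applies.
Renter's Relief Credit: $86,500 is below the $295,700 cutoff, so the full $6,275 applies.
Total: $885 + $1,475 + $1,060 + $6,275 = $9,695.

$9,695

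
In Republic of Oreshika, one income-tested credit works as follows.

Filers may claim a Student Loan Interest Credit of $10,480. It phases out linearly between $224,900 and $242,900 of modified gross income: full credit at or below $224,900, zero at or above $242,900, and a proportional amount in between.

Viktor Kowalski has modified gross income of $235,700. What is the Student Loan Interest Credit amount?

Student Loan Interest Credit: $235,700 is $10,800 into a $18,000 phase-out range, leaving 7,200/18,000 of the credit: $10,480 × 7,200/18,000 = $4,192.

$4,192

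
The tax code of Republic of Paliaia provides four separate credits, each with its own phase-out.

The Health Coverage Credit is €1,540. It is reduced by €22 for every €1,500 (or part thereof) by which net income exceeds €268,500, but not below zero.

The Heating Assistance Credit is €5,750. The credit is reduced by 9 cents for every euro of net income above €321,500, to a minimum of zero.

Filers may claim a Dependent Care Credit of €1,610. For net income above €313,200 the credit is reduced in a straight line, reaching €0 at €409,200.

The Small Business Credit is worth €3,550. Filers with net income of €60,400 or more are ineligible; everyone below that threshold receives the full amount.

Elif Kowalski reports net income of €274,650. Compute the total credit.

€8,790

Health Coverage Credit: income exceeds €268,500 by €6,150, which is 5 full-or-partial €1,500 increments; reduction = 5 × €22 = €110, leaving €1,430.
Heating Assistance Credit: €274,650 is at or below the €321,500 threshold, so the full €5,750 applies.
Dependent Care Credit: €274,650 is at or below the €313,200 threshold, so the full €1,610 applies.
Small Business Credit: €274,650 meets or exceeds the €60,400 cutoff, so the credit is €0.
Total: €1,430 + €5,750 + €1,610 + €0 = €8,790.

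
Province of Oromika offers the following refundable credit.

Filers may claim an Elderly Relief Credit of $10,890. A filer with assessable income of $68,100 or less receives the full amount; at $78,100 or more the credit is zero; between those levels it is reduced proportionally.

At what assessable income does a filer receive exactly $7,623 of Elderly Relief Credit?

$7,623 is 7,623/10,890 of the full $10,890, so 3,267/10,890 of the $10,000 range has been used: income = $68,100 + $10,000 × 3,267/10,890 = $71,100.

$71,100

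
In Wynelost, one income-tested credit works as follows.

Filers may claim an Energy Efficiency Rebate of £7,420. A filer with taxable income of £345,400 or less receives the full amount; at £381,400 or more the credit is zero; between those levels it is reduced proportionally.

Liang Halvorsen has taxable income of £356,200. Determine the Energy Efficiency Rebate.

Energy Efficiency Rebate: £356,200 is £10,800 into a £36,000 phase-out range, leaving 25,200/36,000 of the credit: £7,420 × 25,200/36,000 = £5,194.

£5,194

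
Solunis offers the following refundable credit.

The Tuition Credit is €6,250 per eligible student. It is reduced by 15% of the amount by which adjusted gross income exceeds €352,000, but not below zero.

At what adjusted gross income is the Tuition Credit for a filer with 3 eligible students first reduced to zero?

€477,000

Full credit = 3 × €6,250 = €18,750.
The credit falls by 15% of each euro above €352,000, so it reaches zero when the excess is €18,750 / 15% = €125,000: income = €352,000 + €125,000 = €477,000.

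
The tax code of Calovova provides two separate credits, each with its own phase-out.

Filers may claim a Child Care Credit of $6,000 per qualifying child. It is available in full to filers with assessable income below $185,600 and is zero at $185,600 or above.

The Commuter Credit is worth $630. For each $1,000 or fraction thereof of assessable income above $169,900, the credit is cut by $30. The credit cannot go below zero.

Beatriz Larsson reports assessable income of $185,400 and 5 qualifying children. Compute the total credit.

$30,150

Child Care Credit: base = 5 × $6,000 = $30,000. $185,400 is below the $185,600 cutoff, so the full $30,000 applies.
Commuter Credit: income exceeds $169,900 by $15,500, which is 16 full-or-partial $1,000 increments; reduction = 16 × $30 = $480, leaving $150.
Total: $30,000 + $150 = $30,150.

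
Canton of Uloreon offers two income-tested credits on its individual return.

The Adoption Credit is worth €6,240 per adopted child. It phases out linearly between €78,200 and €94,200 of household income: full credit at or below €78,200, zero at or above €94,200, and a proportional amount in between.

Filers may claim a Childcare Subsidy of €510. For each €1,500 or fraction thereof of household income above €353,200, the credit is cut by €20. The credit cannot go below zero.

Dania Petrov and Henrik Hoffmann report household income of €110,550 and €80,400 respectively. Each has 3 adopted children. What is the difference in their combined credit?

Dania (€110,550): Adoption Credit: base = 3 × €6,240 = €18,720. €110,550 is at or above €94,200, so the credit is €0. Childcare Subsidy: €110,550 is at or below the €353,200 threshold, so the full €510 applies. total €0 + €510 = €510
Henrik (€80,400): Adoption Credit: base = 3 × €6,240 = €18,720. €80,400 is €2,200 into a €16,000 phase-out range, leaving 13,800/16,000 of the credit: €18,720 × 13,800/16,000 = €16,146. Childcare Subsidy: €80,400 is at or below the €353,200 threshold, so the full €510 applies. total €16,146 + €510 = €16,656
Difference: |€510 − €16,656| = €16,146.

€16,146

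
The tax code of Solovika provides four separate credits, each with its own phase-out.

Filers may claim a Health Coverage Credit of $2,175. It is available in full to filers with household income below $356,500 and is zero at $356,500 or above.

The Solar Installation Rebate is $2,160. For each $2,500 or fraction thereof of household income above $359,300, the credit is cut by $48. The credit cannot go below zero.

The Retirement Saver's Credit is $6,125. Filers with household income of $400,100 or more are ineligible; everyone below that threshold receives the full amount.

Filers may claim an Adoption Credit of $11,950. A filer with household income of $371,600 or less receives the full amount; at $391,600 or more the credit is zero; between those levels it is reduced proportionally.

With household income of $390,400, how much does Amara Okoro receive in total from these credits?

Health Coverage Credit: $390,400 meets or exceeds the $356,500 cutoff, so the credit is $0.
Solar Installation Rebate: income exceeds $359,300 by $31,100, which is 13 full-or-partial $2,500 increments; reduction = 13 × $48 = $624, leaving $1,536.
Retirement Saver's Credit: $390,400 is below the $400,100 cutoff, so the full $6,125 applies.
Adoption Credit: $390,400 is $18,800 into a $20,000 phase-out range, leaving 1,200/20,000 of the credit: $11,950 × 1,200/20,000 = $717.
Total: $0 + $1,536 + $6,125 + $717 = $8,378.

$8,378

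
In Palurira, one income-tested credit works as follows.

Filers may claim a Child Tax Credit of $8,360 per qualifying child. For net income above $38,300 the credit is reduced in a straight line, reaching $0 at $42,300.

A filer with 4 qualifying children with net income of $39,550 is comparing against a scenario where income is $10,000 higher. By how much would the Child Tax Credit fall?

At $39,550 — base = 4 × $8,360 = $33,440. $39,550 is $1,250 into a $4,000 phase-out range, leaving 2,750/4,000 of the credit: $33,440 × 2,750/4,000 = $22,990.
At $49,550 — base = 4 × $8,360 = $33,440. $49,550 is at or above $42,300, so the credit is $0.
Lost: $22,990 − $0 = $22,990.

$22,990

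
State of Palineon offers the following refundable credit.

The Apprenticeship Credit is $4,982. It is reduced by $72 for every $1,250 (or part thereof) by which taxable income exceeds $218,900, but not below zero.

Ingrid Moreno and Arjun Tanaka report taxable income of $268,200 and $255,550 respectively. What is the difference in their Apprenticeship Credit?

$720

Ingrid ($268,200): Apprenticeship Credit: income exceeds $218,900 by $49,300, which is 40 full-or-partial $1,250 increments; reduction = 40 × $72 = $2,880, leaving $2,102.
Arjun ($255,550): Apprenticeship Credit: income exceeds $218,900 by $36,650, which is 30 full-or-partial $1,250 increments; reduction = 30 × $72 = $2,160, leaving $2,822.
Difference: |$2,102 − $2,822| = $720.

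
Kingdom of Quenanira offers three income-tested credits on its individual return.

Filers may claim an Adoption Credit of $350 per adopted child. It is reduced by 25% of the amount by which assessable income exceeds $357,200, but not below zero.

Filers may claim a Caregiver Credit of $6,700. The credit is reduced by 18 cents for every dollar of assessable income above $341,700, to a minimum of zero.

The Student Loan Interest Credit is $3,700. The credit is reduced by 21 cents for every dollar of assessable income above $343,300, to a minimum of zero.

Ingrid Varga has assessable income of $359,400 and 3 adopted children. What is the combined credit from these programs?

Adoption Credit: base = 3 × $350 = $1,050. 25% of the $2,200 excess over $357,200 is $550; credit = $1,050 − $550 = $500.
Caregiver Credit: 18% of the $17,700 excess over $341,700 is $3,186; credit = $6,700 − $3,186 = $3,514.
Student Loan Interest Credit: 21% of the $16,100 excess over $343,300 is $3,381; credit = $3,700 − $3,381 = $319.
Total: $500 + $3,514 + $319 = $4,333.

$4,333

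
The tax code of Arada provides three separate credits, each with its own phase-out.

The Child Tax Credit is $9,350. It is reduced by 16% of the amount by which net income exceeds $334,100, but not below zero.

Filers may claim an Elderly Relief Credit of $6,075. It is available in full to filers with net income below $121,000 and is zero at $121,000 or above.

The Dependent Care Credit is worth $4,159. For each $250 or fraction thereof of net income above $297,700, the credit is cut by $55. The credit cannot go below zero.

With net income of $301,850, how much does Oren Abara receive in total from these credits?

$12,574

Child Tax Credit: $301,850 is at or below the $334,100 threshold, so the full $9,350 applies.
Elderly Relief Credit: $301,850 meets or exceeds the $121,000 cutoff, so the credit is $0.
Dependent Care Credit: income exceeds $297,700 by $4,150, which is 17 full-or-partial $250 increments; reduction = 17 × $55 = $935, leaving $3,224.
Total: $9,350 + $0 + $3,224 = $12,574.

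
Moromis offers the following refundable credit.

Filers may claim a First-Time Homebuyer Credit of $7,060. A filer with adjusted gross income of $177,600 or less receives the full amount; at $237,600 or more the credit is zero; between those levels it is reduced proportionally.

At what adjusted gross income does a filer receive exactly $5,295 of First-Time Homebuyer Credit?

$192,600

$5,295 is 5,295/7,060 of the full $7,060, so 1,765/7,060 of the $60,000 range has been used: income = $177,600 + $60,000 × 1,765/7,060 = $192,600.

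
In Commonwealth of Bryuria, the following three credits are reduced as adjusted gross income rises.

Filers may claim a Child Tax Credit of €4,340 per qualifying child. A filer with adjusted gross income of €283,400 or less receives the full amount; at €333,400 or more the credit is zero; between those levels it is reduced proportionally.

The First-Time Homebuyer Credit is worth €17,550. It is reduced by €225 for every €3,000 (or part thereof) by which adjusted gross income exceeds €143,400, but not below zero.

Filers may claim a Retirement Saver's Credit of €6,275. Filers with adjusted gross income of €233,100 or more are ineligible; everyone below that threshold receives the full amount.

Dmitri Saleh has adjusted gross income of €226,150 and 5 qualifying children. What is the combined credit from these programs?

€39,225

Child Tax Credit: base = 5 × €4,340 = €21,700. €226,150 is at or below the €283,400 threshold, so the full €21,700 applies.
First-Time Homebuyer Credit: income exceeds €143,400 by €82,750, which is 28 full-or-partial €3,000 increments; reduction = 28 × €225 = €6,300, leaving €11,250.
Retirement Saver's Credit: €226,150 is below the €233,100 cutoff, so the full €6,275 applies.
Total: €21,700 + €11,250 + €6,275 = €39,225.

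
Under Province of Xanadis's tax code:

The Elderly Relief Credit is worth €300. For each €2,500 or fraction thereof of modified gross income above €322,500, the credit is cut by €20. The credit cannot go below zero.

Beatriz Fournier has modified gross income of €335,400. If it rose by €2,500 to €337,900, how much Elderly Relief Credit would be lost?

At €335,400 — income exceeds €322,500 by €12,900, which is 6 full-or-partial €2,500 increments; reduction = 6 × €20 = €120, leaving €180.
At €337,900 — income exceeds €322,500 by €15,400, which is 7 full-or-partial €2,500 increments; reduction = 7 × €20 = €140, leaving €160.
Lost: €180 − €160 = €20.

€20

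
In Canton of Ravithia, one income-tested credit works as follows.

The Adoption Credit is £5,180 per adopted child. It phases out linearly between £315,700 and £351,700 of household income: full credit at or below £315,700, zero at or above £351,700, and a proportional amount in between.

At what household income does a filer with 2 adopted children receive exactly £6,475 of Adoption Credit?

Full credit = 2 × £5,180 = £10,360.
£6,475 is 6,475/10,360 of the full £10,360, so 3,885/10,360 of the £36,000 range has been used: income = £315,700 + £36,000 × 3,885/10,360 = £329,200.

£329,200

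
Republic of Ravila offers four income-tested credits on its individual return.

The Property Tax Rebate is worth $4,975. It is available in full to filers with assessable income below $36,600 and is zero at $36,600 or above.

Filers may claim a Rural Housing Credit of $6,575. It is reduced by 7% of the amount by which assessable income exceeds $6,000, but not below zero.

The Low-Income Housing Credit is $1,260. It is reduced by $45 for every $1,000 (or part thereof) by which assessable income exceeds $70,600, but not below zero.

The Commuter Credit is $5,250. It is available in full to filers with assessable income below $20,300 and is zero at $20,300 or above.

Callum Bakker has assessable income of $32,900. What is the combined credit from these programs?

$10,927

Property Tax Rebate: $32,900 is below the $36,600 cutoff, so the full $4,975 applies.
Rural Housing Credit: 7% of the $26,900 excess over $6,000 is $1,883; credit = $6,575 − $1,883 = $4,692.
Low-Income Housing Credit: $32,900 is at or below the $70,600 threshold, so the full $1,260 applies.
Commuter Credit: $32,900 meets or exceeds the $20,300 cutoff, so the credit is $0.
Total: $4,975 + $4,692 + $1,260 + $0 = $10,927.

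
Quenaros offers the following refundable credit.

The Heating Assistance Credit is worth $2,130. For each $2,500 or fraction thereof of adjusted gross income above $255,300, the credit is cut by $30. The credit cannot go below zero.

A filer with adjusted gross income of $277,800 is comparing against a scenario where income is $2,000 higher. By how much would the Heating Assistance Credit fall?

$30

At $277,800 — income exceeds $255,300 by $22,500, which is 9 full-or-partial $2,500 increments; reduction = 9 × $30 = $270, leaving $1,860.
At $279,800 — income exceeds $255,300 by $24,500, which is 10 full-or-partial $2,500 increments; reduction = 10 × $30 = $300, leaving $1,830.
Lost: $1,860 − $1,830 = $30.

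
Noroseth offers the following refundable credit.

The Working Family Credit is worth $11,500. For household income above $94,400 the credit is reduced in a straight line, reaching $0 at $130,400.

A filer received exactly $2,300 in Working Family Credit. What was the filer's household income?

$2,300 is 2,300/11,500 of the full $11,500, so 9,200/11,500 of the $36,000 range has been used: income = $94,400 + $36,000 × 9,200/11,500 = $123,200.

$123,200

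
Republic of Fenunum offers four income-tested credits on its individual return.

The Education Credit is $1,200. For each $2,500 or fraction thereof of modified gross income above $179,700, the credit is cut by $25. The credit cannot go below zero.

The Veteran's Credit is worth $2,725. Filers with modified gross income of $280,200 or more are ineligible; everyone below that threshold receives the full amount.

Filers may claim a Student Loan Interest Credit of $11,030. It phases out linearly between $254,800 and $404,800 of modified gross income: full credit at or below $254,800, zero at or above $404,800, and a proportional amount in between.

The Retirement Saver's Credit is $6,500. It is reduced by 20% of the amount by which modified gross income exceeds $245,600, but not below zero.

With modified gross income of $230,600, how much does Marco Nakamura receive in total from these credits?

$20,930

Education Credit: income exceeds $179,700 by $50,900, which is 21 full-or-partial $2,500 increments; reduction = 21 × $25 = $525, leaving $675.
Veteran's Credit: $230,600 is below the $280,200 cutoff, so the full $2,725 applies.
Student Loan Interest Credit: $230,600 is at or below the $254,800 threshold, so the full $11,030 applies.
Retirement Saver's Credit: $230,600 is at or below the $245,600 threshold, so the full $6,500 applies.
Total: $675 + $2,725 + $11,030 + $6,500 = $20,930.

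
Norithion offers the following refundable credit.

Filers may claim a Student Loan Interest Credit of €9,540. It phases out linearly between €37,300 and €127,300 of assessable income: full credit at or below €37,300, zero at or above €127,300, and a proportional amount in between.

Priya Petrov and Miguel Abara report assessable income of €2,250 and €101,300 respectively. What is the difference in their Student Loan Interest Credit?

€6,784

Priya (€2,250): Student Loan Interest Credit: €2,250 is at or below the €37,300 threshold, so the full €9,540 applies.
Miguel (€101,300): Student Loan Interest Credit: €101,300 is €64,000 into a €90,000 phase-out range, leaving 26,000/90,000 of the credit: €9,540 × 26,000/90,000 = €2,756.
Difference: |€9,540 − €2,756| = €6,784.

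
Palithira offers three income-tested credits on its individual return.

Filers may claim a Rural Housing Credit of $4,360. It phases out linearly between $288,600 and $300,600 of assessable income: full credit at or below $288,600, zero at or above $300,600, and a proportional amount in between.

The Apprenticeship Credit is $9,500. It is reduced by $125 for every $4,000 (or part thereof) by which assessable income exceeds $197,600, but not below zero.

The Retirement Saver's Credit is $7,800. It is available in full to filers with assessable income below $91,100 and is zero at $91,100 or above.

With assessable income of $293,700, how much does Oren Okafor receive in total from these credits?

$8,882

Rural Housing Credit: $293,700 is $5,100 into a $12,000 phase-out range, leaving 6,900/12,000 of the credit: $4,360 × 6,900/12,000 = $2,507.
Apprenticeship Credit: income exceeds $197,600 by $96,100, which is 25 full-or-partial $4,000 increments; reduction = 25 × $125 = $3,125, leaving $6,375.
Retirement Saver's Credit: $293,700 meets or exceeds the $91,100 cutoff, so the credit is $0.
Total: $2,507 + $6,375 + $0 = $8,882.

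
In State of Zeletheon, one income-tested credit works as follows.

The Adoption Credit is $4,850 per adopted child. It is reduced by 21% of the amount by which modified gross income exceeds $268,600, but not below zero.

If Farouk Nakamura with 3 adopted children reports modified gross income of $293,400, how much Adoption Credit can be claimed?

$9,342

Adoption Credit: base = 3 × $4,850 = $14,550. 21% of the $24,800 excess over $268,600 is $5,208; credit = $14,550 − $5,208 = $9,342.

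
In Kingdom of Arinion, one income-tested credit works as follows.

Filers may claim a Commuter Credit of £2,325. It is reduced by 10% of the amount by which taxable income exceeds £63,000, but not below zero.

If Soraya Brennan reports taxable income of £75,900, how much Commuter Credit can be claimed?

£1,035

Commuter Credit: 10% of the £12,900 excess over £63,000 is £1,290; credit = £2,325 − £1,290 = £1,035.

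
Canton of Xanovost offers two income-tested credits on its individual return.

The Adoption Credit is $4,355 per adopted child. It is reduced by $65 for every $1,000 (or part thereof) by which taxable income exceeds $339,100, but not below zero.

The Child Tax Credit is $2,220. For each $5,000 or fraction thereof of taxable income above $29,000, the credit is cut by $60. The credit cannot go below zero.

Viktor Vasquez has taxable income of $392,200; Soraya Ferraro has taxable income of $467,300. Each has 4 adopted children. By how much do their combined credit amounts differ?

Viktor ($392,200): Adoption Credit: base = 4 × $4,355 = $17,420. income exceeds $339,100 by $53,100, which is 54 full-or-partial $1,000 increments; reduction = 54 × $65 = $3,510, leaving $13,910. Child Tax Credit: income exceeds $29,000 by $363,200 → 73 increments × $60 = $4,380 ≥ base, so the credit is $0. total $13,910 + $0 = $13,910
Soraya ($467,300): Adoption Credit: base = 4 × $4,355 = $17,420. income exceeds $339,100 by $128,200, which is 129 full-or-partial $1,000 increments; reduction = 129 × $65 = $8,385, leaving $9,035. Child Tax Credit: income exceeds $29,000 by $438,300 → 88 increments × $60 = $5,280 ≥ base, so the credit is $0. total $9,035 + $0 = $9,035
Difference: |$13,910 − $9,035| = $4,875.

$4,875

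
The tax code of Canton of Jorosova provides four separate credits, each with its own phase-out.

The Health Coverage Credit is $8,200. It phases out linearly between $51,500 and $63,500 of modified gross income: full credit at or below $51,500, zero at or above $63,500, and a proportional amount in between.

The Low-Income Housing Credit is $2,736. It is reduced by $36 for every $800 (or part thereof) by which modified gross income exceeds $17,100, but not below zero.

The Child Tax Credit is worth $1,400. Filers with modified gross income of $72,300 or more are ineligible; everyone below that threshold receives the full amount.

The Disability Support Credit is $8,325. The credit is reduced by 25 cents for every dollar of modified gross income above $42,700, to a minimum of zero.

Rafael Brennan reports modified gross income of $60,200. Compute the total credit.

$8,397

Health Coverage Credit: $60,200 is $8,700 into a $12,000 phase-out range, leaving 3,300/12,000 of the credit: $8,200 × 3,300/12,000 = $2,255.
Low-Income Housing Credit: income exceeds $17,100 by $43,100, which is 54 full-or-partial $800 increments; reduction = 54 × $36 = $1,944, leaving $792.
Child Tax Credit: $60,200 is below the $72,300 cutoff, so the full $1,400 applies.
Disability Support Credit: 25% of the $17,500 excess over $42,700 is $4,375; credit = $8,325 − $4,375 = $3,950.
Total: $2,255 + $792 + $1,400 + $3,950 = $8,397.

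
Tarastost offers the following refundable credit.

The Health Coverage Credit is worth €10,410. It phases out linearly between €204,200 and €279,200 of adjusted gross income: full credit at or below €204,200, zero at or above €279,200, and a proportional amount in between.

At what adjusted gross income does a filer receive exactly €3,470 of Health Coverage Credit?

€254,200

€3,470 is 3,470/10,410 of the full €10,410, so 6,940/10,410 of the €75,000 range has been used: income = €204,200 + €75,000 × 6,940/10,410 = €254,200.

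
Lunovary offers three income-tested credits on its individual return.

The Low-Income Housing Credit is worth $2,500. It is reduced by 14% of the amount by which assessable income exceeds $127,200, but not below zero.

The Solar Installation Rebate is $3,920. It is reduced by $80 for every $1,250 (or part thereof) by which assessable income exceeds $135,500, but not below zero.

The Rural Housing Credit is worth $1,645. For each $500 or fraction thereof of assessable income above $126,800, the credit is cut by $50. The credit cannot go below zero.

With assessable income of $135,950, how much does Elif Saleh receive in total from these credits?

$5,810

Low-Income Housing Credit: 14% of the $8,750 excess over $127,200 is $1,225; credit = $2,500 − $1,225 = $1,275.
Solar Installation Rebate: income exceeds $135,500 by $450, which is 1 full-or-partial $1,250 increment; reduction = 1 × $80 = $80, leaving $3,840.
Rural Housing Credit: income exceeds $126,800 by $9,150, which is 19 full-or-partial $500 increments; reduction = 19 × $50 = $950, leaving $695.
Total: $1,275 + $3,840 + $695 = $5,810.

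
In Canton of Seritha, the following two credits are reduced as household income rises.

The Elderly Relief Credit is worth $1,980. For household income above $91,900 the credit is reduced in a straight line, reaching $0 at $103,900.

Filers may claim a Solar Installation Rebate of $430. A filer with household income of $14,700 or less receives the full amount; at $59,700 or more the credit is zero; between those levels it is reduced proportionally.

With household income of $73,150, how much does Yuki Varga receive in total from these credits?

$1,980

Elderly Relief Credit: $73,150 is at or below the $91,900 threshold, so the full $1,980 applies.
Solar Installation Rebate: $73,150 is at or above $59,700, so the credit is $0.
Total: $1,980 + $0 = $1,980.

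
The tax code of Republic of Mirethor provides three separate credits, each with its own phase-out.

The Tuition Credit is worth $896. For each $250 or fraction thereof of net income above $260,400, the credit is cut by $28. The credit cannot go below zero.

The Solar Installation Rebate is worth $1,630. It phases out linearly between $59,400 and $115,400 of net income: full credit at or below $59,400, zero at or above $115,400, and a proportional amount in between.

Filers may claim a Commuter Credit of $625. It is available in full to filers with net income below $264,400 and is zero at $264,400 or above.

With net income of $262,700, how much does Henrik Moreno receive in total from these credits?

$1,241

Tuition Credit: income exceeds $260,400 by $2,300, which is 10 full-or-partial $250 increments; reduction = 10 × $28 = $280, leaving $616.
Solar Installation Rebate: $262,700 is at or above $115,400, so the credit is $0.
Commuter Credit: $262,700 is below the $264,400 cutoff, so the full $625 applies.
Total: $616 + $0 + $625 = $1,241.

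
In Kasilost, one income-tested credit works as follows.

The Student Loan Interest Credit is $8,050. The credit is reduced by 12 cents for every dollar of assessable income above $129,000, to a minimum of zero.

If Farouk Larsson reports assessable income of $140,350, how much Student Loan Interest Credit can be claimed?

Student Loan Interest Credit: 12% of the $11,350 excess over $129,000 is $1,362; credit = $8,050 − $1,362 = $6,688.

$6,688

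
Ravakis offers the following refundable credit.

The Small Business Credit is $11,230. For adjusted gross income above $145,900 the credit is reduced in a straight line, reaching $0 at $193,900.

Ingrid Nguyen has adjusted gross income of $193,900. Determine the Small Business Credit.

$0

Small Business Credit: $193,900 is at or above $193,900, so the credit is $0.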